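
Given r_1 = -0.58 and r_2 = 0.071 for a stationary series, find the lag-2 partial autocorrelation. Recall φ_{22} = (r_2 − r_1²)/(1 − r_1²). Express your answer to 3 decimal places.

-0.400

φ_{22} = (r_2 − r_1²) / (1 − r_1²)
r_1² = (-0.58)² = 0.3364
Numerator = 0.071 − 0.3364 = -0.2654; denominator = 1 − 0.3364 = 0.6636
φ_{22} = -0.2654 / 0.6636 = -0.400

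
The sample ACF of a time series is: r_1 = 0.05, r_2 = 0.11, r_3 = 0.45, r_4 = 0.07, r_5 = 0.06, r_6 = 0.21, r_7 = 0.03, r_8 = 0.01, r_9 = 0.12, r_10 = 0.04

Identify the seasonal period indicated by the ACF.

The largest autocorrelation is r_3 = 0.45, with a weaker echo at lag 6 (0.21); the remaining lags stay at or below 0.12.
The dominant spike at lag 3 indicates a seasonal period of 3.

3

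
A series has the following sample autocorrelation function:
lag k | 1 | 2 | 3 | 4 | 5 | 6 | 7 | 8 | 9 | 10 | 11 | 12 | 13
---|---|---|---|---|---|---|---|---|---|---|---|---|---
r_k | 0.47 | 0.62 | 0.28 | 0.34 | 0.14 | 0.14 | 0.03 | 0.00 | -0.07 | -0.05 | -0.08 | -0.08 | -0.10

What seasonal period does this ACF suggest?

2

The largest autocorrelation is r_2 = 0.62; the remaining lags stay at or below 0.47.
The dominant spike at lag 2 indicates a seasonal period of 2.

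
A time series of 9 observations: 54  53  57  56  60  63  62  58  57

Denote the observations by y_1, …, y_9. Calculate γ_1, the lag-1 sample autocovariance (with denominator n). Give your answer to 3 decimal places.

5.957

Mean ȳ = (54 + 53 + 57 + 56 + 60 + 63 + 62 + 58 + 57)/9 = 57.7778
Σ_{t=1}^{8}(y_t−ȳ)(y_{t+1}−ȳ) = 53.6173
γ_1 = 53.6173 / 9 = 5.957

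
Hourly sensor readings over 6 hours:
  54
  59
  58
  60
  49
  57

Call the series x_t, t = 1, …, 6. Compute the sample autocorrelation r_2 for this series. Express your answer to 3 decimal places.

Mean x̄ = (54 + 59 + 58 + 60 + 49 + 57)/6 = 56.1667
Σ(x_t−x̄)(x_{t+2}−x̄) = (-3.9722) + (10.8611) + (-13.1389) + (3.1944) = -3.0556
Denominator Σ(x_t−x̄)² = 82.8333
r_2 = -3.0556 / 82.8333 = -0.037

-0.037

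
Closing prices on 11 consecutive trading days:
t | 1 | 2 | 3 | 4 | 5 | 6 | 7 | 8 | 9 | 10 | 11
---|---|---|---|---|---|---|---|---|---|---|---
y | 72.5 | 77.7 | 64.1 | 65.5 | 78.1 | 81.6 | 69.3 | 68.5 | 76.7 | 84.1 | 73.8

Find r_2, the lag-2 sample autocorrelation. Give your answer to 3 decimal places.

Mean ȳ = (72.5 + 77.7 + 64.1 + 65.5 + 78.1 + 81.6 + 69.3 + 68.5 + 76.7 + 84.1 + 73.8)/11 = 73.8091
Numerator Σ_{t=1}^{9}(y_t−ȳ)(y_{t+2}−ȳ) = -254.4238
Denominator Σ(y_t−ȳ)² = 422.0491
r_2 = -254.4238 / 422.0491 = -0.603

-0.603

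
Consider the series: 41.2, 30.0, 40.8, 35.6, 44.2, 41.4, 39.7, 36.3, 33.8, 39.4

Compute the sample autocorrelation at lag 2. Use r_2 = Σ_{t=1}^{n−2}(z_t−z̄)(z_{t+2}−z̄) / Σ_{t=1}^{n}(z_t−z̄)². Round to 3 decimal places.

Mean z̄ = (41.2 + 30.0 + 40.8 + 35.6 + 44.2 + 41.4 + 39.7 + 36.3 + 33.8 + 39.4)/10 = 38.2400
Numerator Σ_{t=1}^{8}(z_t−z̄)(z_{t+2}−z̄) = 30.0848
Denominator Σ(z_t−z̄)² = 162.6440
r_2 = 30.0848 / 162.6440 = 0.185

0.185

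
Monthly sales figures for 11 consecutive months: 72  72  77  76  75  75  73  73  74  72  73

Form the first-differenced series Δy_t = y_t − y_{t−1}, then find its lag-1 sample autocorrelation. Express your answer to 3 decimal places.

-0.217

First differences Δy: 0, 5, -1, -1, 0, -2, 0, 1, -2, 1
Mean of differences = 0.1000
Numerator Σ(Δy_t−Δȳ)(Δy_{t+1}−Δȳ) = -8.0100
Denominator Σ(Δy_t−Δȳ)² = 36.9000
r_1(Δy) = -8.0100 / 36.9000 = -0.217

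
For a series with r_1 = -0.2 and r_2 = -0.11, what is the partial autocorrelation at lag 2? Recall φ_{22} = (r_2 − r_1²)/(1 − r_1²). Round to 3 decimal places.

-0.156

φ_{22} = (r_2 − r_1²) / (1 − r_1²)
r_1² = (-0.2)² = 0.04
Numerator = -0.11 − 0.0400 = -0.1500; denominator = 1 − 0.0400 = 0.9600
φ_{22} = -0.1500 / 0.9600 = -0.156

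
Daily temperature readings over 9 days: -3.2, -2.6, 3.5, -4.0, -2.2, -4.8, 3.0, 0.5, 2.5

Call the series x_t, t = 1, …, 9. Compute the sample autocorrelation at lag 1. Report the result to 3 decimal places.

Mean x̄ = (-3.2 − 2.6 + 3.5 − 4.0 − 2.2 − 4.8 + 3.0 + 0.5 + 2.5)/9 = -0.8111
Numerator Σ_{t=1}^{8}(x_t−x̄)(x_{t+1}−x̄) = -13.0812
Denominator Σ(x_t−x̄)² = 82.7089
r_1 = -13.0812 / 82.7089 = -0.158

-0.158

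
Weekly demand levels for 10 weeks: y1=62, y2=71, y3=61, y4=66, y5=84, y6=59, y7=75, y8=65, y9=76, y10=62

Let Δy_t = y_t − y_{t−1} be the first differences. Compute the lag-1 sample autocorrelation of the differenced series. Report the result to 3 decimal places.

First differences Δy: 9, -10, 5, 18, -25, 16, -10, 11, -14
Mean of differences = 0.0000
Numerator Σ(Δy_t−Δȳ)(Δy_{t+1}−Δȳ) = -1324.0000
Denominator Σ(Δy_t−Δȳ)² = 1828.0000
r_1(Δy) = -1324.0000 / 1828.0000 = -0.724

-0.724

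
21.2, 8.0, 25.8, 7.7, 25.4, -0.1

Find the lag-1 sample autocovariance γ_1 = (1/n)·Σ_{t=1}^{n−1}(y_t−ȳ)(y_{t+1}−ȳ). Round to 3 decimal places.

Mean ȳ = (21.2 + 8.0 + 25.8 + 7.7 + 25.4 − 0.1)/6 = 14.6667
Deviations: 6.5333, -6.6667, 11.1333, -6.9667, 10.7333, -14.7667
Σ_{t=1}^{5}(y_t−ȳ)(y_{t+1}−ȳ) = -428.6111
γ_1 = -428.6111 / 6 = -71.435

-71.435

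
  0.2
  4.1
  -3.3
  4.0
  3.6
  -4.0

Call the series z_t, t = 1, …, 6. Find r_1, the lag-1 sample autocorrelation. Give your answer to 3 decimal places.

-0.476

Mean z̄ = (0.2 + 4.1 − 3.3 + 4.0 + 3.6 − 4.0)/6 = 0.7667
Deviations from mean: -0.5667, 3.3333, -4.0667, 3.2333, 2.8333, -4.7667
Σ(z_t−z̄)(z_{t+1}−z̄) = (-1.8889) + (-13.5556) + (-13.1489) + (9.1611) + (-13.5056) = -32.9378
Denominator Σ(z_t−z̄)² = 69.1733
r_1 = -32.9378 / 69.1733 = -0.476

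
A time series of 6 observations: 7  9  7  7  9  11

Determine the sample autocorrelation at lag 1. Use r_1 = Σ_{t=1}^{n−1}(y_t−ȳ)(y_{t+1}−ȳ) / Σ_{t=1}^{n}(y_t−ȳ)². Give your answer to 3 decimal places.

0.067

Mean ȳ = (7 + 9 + 7 + 7 + 9 + 11)/6 = 8.3333
Deviations from mean: -1.3333, 0.6667, -1.3333, -1.3333, 0.6667, 2.6667
Σ(y_t−ȳ)(y_{t+1}−ȳ) = (-0.8889) + (-0.8889) + (1.7778) + (-0.8889) + (1.7778) = 0.8889
Denominator Σ(y_t−ȳ)² = 13.3333
r_1 = 0.8889 / 13.3333 = 0.067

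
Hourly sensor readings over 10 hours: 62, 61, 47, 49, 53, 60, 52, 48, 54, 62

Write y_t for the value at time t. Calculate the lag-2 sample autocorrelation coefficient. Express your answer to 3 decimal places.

Mean ȳ = (62 + 61 + 47 + 49 + 53 + 60 + 52 + 48 + 54 + 62)/10 = 54.8000
Numerator Σ_{t=1}^{8}(y_t−ȳ)(y_{t+2}−ȳ) = -185.2800
Denominator Σ(y_t−ȳ)² = 321.6000
r_2 = -185.2800 / 321.6000 = -0.576

-0.576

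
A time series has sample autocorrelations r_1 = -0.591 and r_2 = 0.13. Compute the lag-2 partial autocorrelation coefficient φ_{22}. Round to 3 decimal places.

φ_{22} = (r_2 − r_1²) / (1 − r_1²)
r_1² = (-0.591)² = 0.349281
Numerator = 0.13 − 0.3493 = -0.2193; denominator = 1 − 0.3493 = 0.6507
φ_{22} = -0.2193 / 0.6507 = -0.337

-0.337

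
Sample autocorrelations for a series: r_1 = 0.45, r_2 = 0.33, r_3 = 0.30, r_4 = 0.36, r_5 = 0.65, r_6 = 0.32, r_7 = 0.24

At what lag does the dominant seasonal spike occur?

5

The largest autocorrelation is r_5 = 0.65; the remaining lags stay at or below 0.45. The elevated value at lag 1 (0.45), dropping to 0.33 at lag 2, reflects decaying short-term dependence rather than seasonality.
The dominant spike at lag 5 indicates a seasonal period of 5.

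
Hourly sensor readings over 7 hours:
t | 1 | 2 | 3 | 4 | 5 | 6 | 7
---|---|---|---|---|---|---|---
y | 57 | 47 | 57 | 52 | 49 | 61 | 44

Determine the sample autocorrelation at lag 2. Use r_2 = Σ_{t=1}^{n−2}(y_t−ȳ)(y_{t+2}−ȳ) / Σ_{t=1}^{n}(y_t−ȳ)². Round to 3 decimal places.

Mean ȳ = (57 + 47 + 57 + 52 + 49 + 61 + 44)/7 = 52.4286
Deviations from mean: 4.5714, -5.4286, 4.5714, -0.4286, -3.4286, 8.5714, -8.4286
Σ(y_t−ȳ)(y_{t+2}−ȳ) = (20.8980) + (2.3265) + (-15.6735) + (-3.6735) + (28.8980) = 32.7755
Denominator Σ(y_t−ȳ)² = 227.7143
r_2 = 32.7755 / 227.7143 = 0.144

0.144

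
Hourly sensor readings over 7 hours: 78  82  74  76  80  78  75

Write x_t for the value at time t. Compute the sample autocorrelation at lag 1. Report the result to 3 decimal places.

-0.255

Mean x̄ = (78 + 82 + 74 + 76 + 80 + 78 + 75)/7 = 77.5714
Deviations from mean: 0.4286, 4.4286, -3.5714, -1.5714, 2.4286, 0.4286, -2.5714
Numerator Σ_{t=1}^{6}(x_t−x̄)(x_{t+1}−x̄) = -12.1837
Denominator Σ(x_t−x̄)² = 47.7143
r_1 = -12.1837 / 47.7143 = -0.255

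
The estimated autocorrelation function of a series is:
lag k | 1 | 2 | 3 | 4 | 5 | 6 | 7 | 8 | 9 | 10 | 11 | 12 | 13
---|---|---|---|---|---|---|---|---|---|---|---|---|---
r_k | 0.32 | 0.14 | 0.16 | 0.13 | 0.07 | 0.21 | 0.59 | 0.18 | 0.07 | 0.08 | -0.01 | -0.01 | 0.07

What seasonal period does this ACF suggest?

The largest autocorrelation is r_7 = 0.59; the remaining lags stay at or below 0.32. The elevated value at lag 1 (0.32), dropping to 0.14 at lag 2, reflects decaying short-term dependence rather than seasonality.
The dominant spike at lag 7 indicates a seasonal period of 7.

7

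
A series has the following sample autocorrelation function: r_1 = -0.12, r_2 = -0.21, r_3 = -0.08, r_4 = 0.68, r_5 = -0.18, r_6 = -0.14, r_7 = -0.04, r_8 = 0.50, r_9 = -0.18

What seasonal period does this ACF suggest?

4

The largest autocorrelation is r_4 = 0.68, with a weaker echo at lag 8 (0.50); the remaining lags stay at or below -0.04.
The dominant spike at lag 4 indicates a seasonal period of 4.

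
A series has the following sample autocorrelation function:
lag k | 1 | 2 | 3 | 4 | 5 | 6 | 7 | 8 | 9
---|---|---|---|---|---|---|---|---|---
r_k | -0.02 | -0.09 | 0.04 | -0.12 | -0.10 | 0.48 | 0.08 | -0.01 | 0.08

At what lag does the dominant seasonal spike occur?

6

The largest autocorrelation is r_6 = 0.48; the remaining lags stay at or below 0.08.
The dominant spike at lag 6 indicates a seasonal period of 6.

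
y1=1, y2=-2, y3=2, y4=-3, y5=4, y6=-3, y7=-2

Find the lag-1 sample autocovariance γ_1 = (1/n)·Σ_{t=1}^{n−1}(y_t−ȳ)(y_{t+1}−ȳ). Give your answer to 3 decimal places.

-4.434

Mean ȳ = (1 − 2 + 2 − 3 + 4 − 3 − 2)/7 = -0.4286
Σ_{t=1}^{6}(y_t−ȳ)(y_{t+1}−ȳ) = -31.0408
γ_1 = -31.0408 / 7 = -4.434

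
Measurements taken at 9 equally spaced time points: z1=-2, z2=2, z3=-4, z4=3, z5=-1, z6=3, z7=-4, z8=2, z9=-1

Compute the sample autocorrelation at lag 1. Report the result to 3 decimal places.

-0.815

Mean z̄ = (-2 + 2 − 4 + 3 − 1 + 3 − 4 + 2 − 1)/9 = -0.2222
Numerator Σ_{t=1}^{8}(z_t−z̄)(z_{t+1}−z̄) = -51.8272
Denominator Σ(z_t−z̄)² = 63.5556
r_1 = -51.8272 / 63.5556 = -0.815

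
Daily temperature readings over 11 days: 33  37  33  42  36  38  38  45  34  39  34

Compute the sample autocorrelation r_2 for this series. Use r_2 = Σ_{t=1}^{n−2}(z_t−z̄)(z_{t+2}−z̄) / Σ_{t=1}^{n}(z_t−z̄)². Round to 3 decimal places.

0.362

Mean z̄ = (33 + 37 + 33 + 42 + 36 + 38 + 38 + 45 + 34 + 39 + 34)/11 = 37.1818
Numerator Σ_{t=1}^{9}(z_t−z̄)(z_{t+2}−z̄) = 52.6612
Denominator Σ(z_t−z̄)² = 145.6364
r_2 = 52.6612 / 145.6364 = 0.362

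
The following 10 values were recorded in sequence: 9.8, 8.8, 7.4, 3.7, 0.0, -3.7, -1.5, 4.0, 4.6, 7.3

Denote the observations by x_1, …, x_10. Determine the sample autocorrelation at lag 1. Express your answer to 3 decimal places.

Mean x̄ = (9.8 + 8.8 + 7.4 + 3.7 + 0.0 − 3.7 − 1.5 + 4.0 + 4.6 + 7.3)/10 = 4.0400
Numerator Σ_{t=1}^{9}(x_t−x̄)(x_{t+1}−x̄) = 119.8164
Denominator Σ(x_t−x̄)² = 185.1040
r_1 = 119.8164 / 185.1040 = 0.647

0.647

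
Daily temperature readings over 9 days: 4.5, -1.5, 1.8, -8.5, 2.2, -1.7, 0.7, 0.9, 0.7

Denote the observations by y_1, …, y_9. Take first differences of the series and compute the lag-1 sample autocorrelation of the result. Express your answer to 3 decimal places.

First differences Δy: -6.0, 3.3, -10.3, 10.7, -3.9, 2.4, 0.2, -0.2
Mean of differences = -0.4750
Numerator Σ(Δy_t−Δȳ)(Δy_{t+1}−Δȳ) = -213.7356
Denominator Σ(Δy_t−Δȳ)² = 286.7150
r_1(Δy) = -213.7356 / 286.7150 = -0.745

-0.745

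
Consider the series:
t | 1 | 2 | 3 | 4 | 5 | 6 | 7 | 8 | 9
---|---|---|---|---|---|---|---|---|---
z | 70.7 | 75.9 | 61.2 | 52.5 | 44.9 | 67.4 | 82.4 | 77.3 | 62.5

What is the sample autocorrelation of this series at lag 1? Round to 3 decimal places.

Mean z̄ = (70.7 + 75.9 + 61.2 + 52.5 + 44.9 + 67.4 + 82.4 + 77.3 + 62.5)/9 = 66.0889
Numerator Σ_{t=1}^{8}(z_t−z̄)(z_{t+1}−z̄) = 487.8777
Denominator Σ(z_t−z̄)² = 1181.3889
r_1 = 487.8777 / 1181.3889 = 0.413

0.413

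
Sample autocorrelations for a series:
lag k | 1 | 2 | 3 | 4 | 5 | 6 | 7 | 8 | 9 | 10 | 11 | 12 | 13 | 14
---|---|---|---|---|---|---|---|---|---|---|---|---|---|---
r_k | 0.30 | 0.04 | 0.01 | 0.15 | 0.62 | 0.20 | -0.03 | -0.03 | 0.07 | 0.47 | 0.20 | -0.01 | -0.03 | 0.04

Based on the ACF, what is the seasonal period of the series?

5

The largest autocorrelation is r_5 = 0.62, with a weaker echo at lag 10 (0.47); the remaining lags stay at or below 0.30. The elevated value at lag 1 (0.30), dropping to 0.04 at lag 2, reflects decaying short-term dependence rather than seasonality.
The dominant spike at lag 5 indicates a seasonal period of 5.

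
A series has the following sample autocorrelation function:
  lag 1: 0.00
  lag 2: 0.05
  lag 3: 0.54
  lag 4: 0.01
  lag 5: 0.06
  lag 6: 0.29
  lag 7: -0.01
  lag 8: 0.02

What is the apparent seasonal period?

The largest autocorrelation is r_3 = 0.54, with a weaker echo at lag 6 (0.29); the remaining lags stay at or below 0.06.
The dominant spike at lag 3 indicates a seasonal period of 3.

3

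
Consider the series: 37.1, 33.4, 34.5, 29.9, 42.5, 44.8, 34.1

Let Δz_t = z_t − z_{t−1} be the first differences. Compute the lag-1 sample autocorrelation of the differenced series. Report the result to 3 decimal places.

-0.183

First differences Δz: -3.7, 1.1, -4.6, 12.6, 2.3, -10.7
Mean of differences = -0.5000
Numerator Σ(Δz_t−Δz̄)(Δz_{t+1}−Δz̄) = -57.2700
Denominator Σ(Δz_t−Δz̄)² = 313.1000
r_1(Δz) = -57.2700 / 313.1000 = -0.183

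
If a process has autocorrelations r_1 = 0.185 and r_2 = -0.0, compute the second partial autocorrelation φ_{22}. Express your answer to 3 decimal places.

φ_{22} = (r_2 − r_1²) / (1 − r_1²)
r_1² = (0.185)² = 0.034225
Numerator = -0.0 − 0.0342 = -0.0342; denominator = 1 − 0.0342 = 0.9658
φ_{22} = -0.0342 / 0.9658 = -0.035

-0.035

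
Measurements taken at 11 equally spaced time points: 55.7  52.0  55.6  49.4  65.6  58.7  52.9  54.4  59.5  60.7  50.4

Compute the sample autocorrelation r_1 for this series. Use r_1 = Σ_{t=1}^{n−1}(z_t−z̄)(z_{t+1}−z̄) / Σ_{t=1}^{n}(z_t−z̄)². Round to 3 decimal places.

Mean z̄ = (55.7 + 52.0 + 55.6 + 49.4 + 65.6 + 58.7 + 52.9 + 54.4 + 59.5 + 60.7 + 50.4)/11 = 55.9000
Numerator Σ_{t=1}^{10}(z_t−z̄)(z_{t+1}−z̄) = -50.4100
Denominator Σ(z_t−z̄)² = 237.0200
r_1 = -50.4100 / 237.0200 = -0.213

-0.213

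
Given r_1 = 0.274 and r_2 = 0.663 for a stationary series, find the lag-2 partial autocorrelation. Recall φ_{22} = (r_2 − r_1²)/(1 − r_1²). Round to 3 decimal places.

0.636

φ_{22} = (r_2 − r_1²) / (1 − r_1²)
r_1² = (0.274)² = 0.075076
Numerator = 0.663 − 0.0751 = 0.5879; denominator = 1 − 0.0751 = 0.9249
φ_{22} = 0.5879 / 0.9249 = 0.636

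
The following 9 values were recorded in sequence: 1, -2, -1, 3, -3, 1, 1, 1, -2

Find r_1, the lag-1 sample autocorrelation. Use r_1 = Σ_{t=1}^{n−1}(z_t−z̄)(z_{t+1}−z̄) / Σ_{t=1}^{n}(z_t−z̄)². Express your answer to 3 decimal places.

-0.486

Mean z̄ = (1 − 2 − 1 + 3 − 3 + 1 + 1 + 1 − 2)/9 = -0.1111
Numerator Σ_{t=1}^{8}(z_t−z̄)(z_{t+1}−z̄) = -15.0123
Denominator Σ(z_t−z̄)² = 30.8889
r_1 = -15.0123 / 30.8889 = -0.486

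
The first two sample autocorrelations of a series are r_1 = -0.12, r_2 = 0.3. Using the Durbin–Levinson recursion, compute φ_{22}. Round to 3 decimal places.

φ_{22} = (r_2 − r_1²) / (1 − r_1²)
r_1² = (-0.12)² = 0.0144
Numerator = 0.3 − 0.0144 = 0.2856; denominator = 1 − 0.0144 = 0.9856
φ_{22} = 0.2856 / 0.9856 = 0.290

0.290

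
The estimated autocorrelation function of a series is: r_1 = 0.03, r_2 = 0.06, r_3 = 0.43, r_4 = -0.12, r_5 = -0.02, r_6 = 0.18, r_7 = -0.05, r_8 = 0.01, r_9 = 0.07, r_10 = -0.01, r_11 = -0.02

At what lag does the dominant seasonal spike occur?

The largest autocorrelation is r_3 = 0.43, with a weaker echo at lag 6 (0.18); the remaining lags stay at or below 0.07.
The dominant spike at lag 3 indicates a seasonal period of 3.

3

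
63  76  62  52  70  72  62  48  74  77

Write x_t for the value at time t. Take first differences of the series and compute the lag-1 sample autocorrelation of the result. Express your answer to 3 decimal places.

First differences Δx: 13, -14, -10, 18, 2, -10, -14, 26, 3
Mean of differences = 1.5556
Numerator Σ(Δx_t−Δx̄)(Δx_{t+1}−Δx̄) = -351.3086
Denominator Σ(Δx_t−Δx̄)² = 1752.2222
r_1(Δx) = -351.3086 / 1752.2222 = -0.200

-0.200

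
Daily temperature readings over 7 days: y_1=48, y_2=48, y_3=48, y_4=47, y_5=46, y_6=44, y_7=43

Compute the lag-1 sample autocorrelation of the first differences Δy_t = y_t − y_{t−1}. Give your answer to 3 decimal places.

First differences Δy: 0, 0, -1, -1, -2, -1
Mean of differences = -0.8333
Numerator Σ(Δy_t−Δȳ)(Δy_{t+1}−Δȳ) = 0.9722
Denominator Σ(Δy_t−Δȳ)² = 2.8333
r_1(Δy) = 0.9722 / 2.8333 = 0.343

0.343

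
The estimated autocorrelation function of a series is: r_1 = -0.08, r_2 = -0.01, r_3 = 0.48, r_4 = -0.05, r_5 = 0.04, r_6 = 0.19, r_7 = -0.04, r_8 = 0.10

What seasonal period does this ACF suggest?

3

The largest autocorrelation is r_3 = 0.48, with a weaker echo at lag 6 (0.19); the remaining lags stay at or below 0.10.
The dominant spike at lag 3 indicates a seasonal period of 3.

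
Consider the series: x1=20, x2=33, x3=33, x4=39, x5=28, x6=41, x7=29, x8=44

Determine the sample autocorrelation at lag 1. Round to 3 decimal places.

Mean x̄ = (20 + 33 + 33 + 39 + 28 + 41 + 29 + 44)/8 = 33.3750
Deviations from mean: -13.3750, -0.3750, -0.3750, 5.6250, -5.3750, 7.6250, -4.3750, 10.6250
Σ(x_t−x̄)(x_{t+1}−x̄) = (5.0156) + (0.1406) + (-2.1094) + (-30.2344) + (-40.9844) + (-33.3594) + (-46.4844) = -148.0156
Denominator Σ(x_t−x̄)² = 429.8750
r_1 = -148.0156 / 429.8750 = -0.344

-0.344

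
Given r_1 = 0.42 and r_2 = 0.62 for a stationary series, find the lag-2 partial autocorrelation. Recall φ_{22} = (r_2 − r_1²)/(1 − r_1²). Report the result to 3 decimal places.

φ_{22} = (r_2 − r_1²) / (1 − r_1²)
r_1² = (0.42)² = 0.1764
Numerator = 0.62 − 0.1764 = 0.4436; denominator = 1 − 0.1764 = 0.8236
φ_{22} = 0.4436 / 0.8236 = 0.539

0.539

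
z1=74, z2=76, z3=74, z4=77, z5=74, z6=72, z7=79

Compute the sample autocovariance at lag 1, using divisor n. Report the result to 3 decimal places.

Mean z̄ = (74 + 76 + 74 + 77 + 74 + 72 + 79)/7 = 75.1429
Deviations: -1.1429, 0.8571, -1.1429, 1.8571, -1.1429, -3.1429, 3.8571
Σ_{t=1}^{6}(z_t−z̄)(z_{t+1}−z̄) = -14.7347
γ_1 = -14.7347 / 7 = -2.105

-2.105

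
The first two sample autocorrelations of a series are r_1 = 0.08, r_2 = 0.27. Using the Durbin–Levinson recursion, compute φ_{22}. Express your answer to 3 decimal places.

φ_{22} = (r_2 − r_1²) / (1 − r_1²)
r_1² = (0.08)² = 0.0064
Numerator = 0.27 − 0.0064 = 0.2636; denominator = 1 − 0.0064 = 0.9936
φ_{22} = 0.2636 / 0.9936 = 0.265

0.265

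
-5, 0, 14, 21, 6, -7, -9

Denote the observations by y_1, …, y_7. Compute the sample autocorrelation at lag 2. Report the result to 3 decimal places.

-0.416

Mean ȳ = (-5 + 0 + 14 + 21 + 6 − 7 − 9)/7 = 2.8571
Deviations from mean: -7.8571, -2.8571, 11.1429, 18.1429, 3.1429, -9.8571, -11.8571
Σ(y_t−ȳ)(y_{t+2}−ȳ) = (-87.5510) + (-51.8367) + (35.0204) + (-178.8367) + (-37.2653) = -320.4694
Denominator Σ(y_t−ȳ)² = 770.8571
r_2 = -320.4694 / 770.8571 = -0.416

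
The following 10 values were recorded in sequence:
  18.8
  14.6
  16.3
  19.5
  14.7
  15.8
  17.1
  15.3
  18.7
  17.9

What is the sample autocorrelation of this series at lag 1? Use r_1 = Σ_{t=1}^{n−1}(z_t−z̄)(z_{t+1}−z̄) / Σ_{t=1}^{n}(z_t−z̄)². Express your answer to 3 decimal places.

Mean z̄ = (18.8 + 14.6 + 16.3 + 19.5 + 14.7 + 15.8 + 17.1 + 15.3 + 18.7 + 17.9)/10 = 16.8700
Numerator Σ_{t=1}^{9}(z_t−z̄)(z_{t+1}−z̄) = -9.5669
Denominator Σ(z_t−z̄)² = 28.9010
r_1 = -9.5669 / 28.9010 = -0.331

-0.331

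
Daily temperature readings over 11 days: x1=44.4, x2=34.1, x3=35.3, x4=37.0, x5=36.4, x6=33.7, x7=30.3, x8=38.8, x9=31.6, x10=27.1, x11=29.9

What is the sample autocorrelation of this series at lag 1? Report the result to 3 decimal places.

Mean x̄ = (44.4 + 34.1 + 35.3 + 37.0 + 36.4 + 33.7 + 30.3 + 38.8 + 31.6 + 27.1 + 29.9)/11 = 34.4182
Numerator Σ_{t=1}^{10}(x_t−x̄)(x_{t+1}−x̄) = 28.7660
Denominator Σ(x_t−x̄)² = 229.6964
r_1 = 28.7660 / 229.6964 = 0.125

0.125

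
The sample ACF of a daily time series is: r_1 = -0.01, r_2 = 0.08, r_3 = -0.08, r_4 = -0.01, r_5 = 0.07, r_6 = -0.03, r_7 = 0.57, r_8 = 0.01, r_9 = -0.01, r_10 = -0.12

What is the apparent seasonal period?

7

The largest autocorrelation is r_7 = 0.57; the remaining lags stay at or below 0.08.
The dominant spike at lag 7 indicates a seasonal period of 7.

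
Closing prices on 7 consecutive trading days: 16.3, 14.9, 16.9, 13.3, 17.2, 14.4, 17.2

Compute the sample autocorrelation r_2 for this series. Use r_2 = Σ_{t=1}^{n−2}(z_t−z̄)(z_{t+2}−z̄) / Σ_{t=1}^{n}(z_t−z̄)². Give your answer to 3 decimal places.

Mean z̄ = (16.3 + 14.9 + 16.9 + 13.3 + 17.2 + 14.4 + 17.2)/7 = 15.7429
Deviations from mean: 0.5571, -0.8429, 1.1571, -2.4429, 1.4571, -1.3429, 1.4571
Numerator Σ_{t=1}^{5}(z_t−z̄)(z_{t+2}−z̄) = 9.7935
Denominator Σ(z_t−z̄)² = 14.3771
r_2 = 9.7935 / 14.3771 = 0.681

0.681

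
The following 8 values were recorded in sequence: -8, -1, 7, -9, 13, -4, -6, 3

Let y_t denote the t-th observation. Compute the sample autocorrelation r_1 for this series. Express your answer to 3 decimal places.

-0.534

Mean ȳ = (-8 − 1 + 7 − 9 + 13 − 4 − 6 + 3)/8 = -0.6250
Deviations from mean: -7.3750, -0.3750, 7.6250, -8.3750, 13.6250, -3.3750, -5.3750, 3.6250
Numerator Σ_{t=1}^{7}(y_t−ȳ)(y_{t+1}−ȳ) = -225.3906
Denominator Σ(y_t−ȳ)² = 421.8750
r_1 = -225.3906 / 421.8750 = -0.534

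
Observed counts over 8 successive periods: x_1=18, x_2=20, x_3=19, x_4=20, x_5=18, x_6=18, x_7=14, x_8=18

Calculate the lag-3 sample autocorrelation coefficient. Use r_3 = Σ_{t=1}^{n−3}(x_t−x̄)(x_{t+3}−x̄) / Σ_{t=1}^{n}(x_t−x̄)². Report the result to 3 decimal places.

-0.334

Mean x̄ = (18 + 20 + 19 + 20 + 18 + 18 + 14 + 18)/8 = 18.1250
Deviations from mean: -0.1250, 1.8750, 0.8750, 1.8750, -0.1250, -0.1250, -4.1250, -0.1250
Σ(x_t−x̄)(x_{t+3}−x̄) = (-0.2344) + (-0.2344) + (-0.1094) + (-7.7344) + (0.0156) = -8.2969
Denominator Σ(x_t−x̄)² = 24.8750
r_3 = -8.2969 / 24.8750 = -0.334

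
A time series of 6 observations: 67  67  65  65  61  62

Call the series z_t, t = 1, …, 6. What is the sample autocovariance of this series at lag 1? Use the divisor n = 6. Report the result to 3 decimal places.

2.458

Mean z̄ = (67 + 67 + 65 + 65 + 61 + 62)/6 = 64.5000
Deviations: 2.5000, 2.5000, 0.5000, 0.5000, -3.5000, -2.5000
Σ_{t=1}^{5}(z_t−z̄)(z_{t+1}−z̄) = 14.7500
γ_1 = 14.7500 / 6 = 2.458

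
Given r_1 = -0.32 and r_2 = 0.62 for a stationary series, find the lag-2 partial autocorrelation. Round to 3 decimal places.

0.577

φ_{22} = (r_2 − r_1²) / (1 − r_1²)
r_1² = (-0.32)² = 0.1024
Numerator = 0.62 − 0.1024 = 0.5176; denominator = 1 − 0.1024 = 0.8976
φ_{22} = 0.5176 / 0.8976 = 0.577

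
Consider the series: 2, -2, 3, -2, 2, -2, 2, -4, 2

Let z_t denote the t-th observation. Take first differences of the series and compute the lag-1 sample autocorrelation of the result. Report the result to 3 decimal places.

-0.844

First differences Δz: -4, 5, -5, 4, -4, 4, -6, 6
Mean of differences = 0.0000
Numerator Σ(Δz_t−Δz̄)(Δz_{t+1}−Δz̄) = -157.0000
Denominator Σ(Δz_t−Δz̄)² = 186.0000
r_1(Δz) = -157.0000 / 186.0000 = -0.844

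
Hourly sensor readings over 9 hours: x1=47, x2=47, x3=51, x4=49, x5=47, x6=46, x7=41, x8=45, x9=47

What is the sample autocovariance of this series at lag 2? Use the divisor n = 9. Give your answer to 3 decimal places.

Mean x̄ = (47 + 47 + 51 + 49 + 47 + 46 + 41 + 45 + 47)/9 = 46.6667
Σ_{t=1}^{7}(x_t−x̄)(x_{t+2}−x̄) = -0.5556
γ_2 = -0.5556 / 9 = -0.062

-0.062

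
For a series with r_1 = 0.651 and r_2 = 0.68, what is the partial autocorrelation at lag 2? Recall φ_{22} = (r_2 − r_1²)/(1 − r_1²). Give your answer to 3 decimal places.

0.445

φ_{22} = (r_2 − r_1²) / (1 − r_1²)
r_1² = (0.651)² = 0.423801
Numerator = 0.68 − 0.4238 = 0.2562; denominator = 1 − 0.4238 = 0.5762
φ_{22} = 0.2562 / 0.5762 = 0.445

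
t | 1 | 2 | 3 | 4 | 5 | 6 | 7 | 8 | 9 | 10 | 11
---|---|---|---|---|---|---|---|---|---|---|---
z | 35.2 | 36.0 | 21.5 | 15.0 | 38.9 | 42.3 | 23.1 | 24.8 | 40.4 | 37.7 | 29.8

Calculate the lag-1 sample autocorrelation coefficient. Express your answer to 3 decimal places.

Mean z̄ = (35.2 + 36.0 + 21.5 + 15.0 + 38.9 + 42.3 + 23.1 + 24.8 + 40.4 + 37.7 + 29.8)/11 = 31.3364
Numerator Σ_{t=1}^{10}(z_t−z̄)(z_{t+1}−z̄) = 44.3914
Denominator Σ(z_t−z̄)² = 813.2855
r_1 = 44.3914 / 813.2855 = 0.055

0.055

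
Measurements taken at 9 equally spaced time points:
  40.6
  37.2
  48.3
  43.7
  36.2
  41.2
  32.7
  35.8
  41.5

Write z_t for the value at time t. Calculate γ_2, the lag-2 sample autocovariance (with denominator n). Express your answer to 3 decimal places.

Mean z̄ = (40.6 + 37.2 + 48.3 + 43.7 + 36.2 + 41.2 + 32.7 + 35.8 + 41.5)/9 = 39.6889
Σ_{t=1}^{7}(z_t−z̄)(z_{t+2}−z̄) = -20.2702
γ_2 = -20.2702 / 9 = -2.252

-2.252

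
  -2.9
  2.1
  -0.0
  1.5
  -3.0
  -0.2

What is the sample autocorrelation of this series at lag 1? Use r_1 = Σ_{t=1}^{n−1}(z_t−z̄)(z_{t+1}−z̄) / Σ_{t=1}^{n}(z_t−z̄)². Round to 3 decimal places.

-0.430

Mean z̄ = (-2.9 + 2.1 − 0.0 + 1.5 − 3.0 − 0.2)/6 = -0.4167
Numerator Σ_{t=1}^{5}(z_t−z̄)(z_{t+1}−z̄) = -9.9136
Denominator Σ(z_t−z̄)² = 23.0683
r_1 = -9.9136 / 23.0683 = -0.430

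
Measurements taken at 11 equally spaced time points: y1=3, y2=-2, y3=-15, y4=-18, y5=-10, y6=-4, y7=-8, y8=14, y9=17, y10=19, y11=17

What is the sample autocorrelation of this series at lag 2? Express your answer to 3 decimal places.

Mean ȳ = (3 − 2 − 15 − 18 − 10 − 4 − 8 + 14 + 17 + 19 + 17)/11 = 1.1818
Numerator Σ_{t=1}^{9}(y_t−ȳ)(y_{t+2}−ȳ) = 681.5702
Denominator Σ(y_t−ȳ)² = 1861.6364
r_2 = 681.5702 / 1861.6364 = 0.366

0.366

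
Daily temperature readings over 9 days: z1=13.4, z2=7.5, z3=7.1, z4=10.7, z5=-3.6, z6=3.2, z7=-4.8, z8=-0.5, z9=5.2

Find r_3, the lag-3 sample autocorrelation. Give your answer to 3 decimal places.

0.027

Mean z̄ = (13.4 + 7.5 + 7.1 + 10.7 − 3.6 + 3.2 − 4.8 − 0.5 + 5.2)/9 = 4.2444
Numerator Σ_{t=1}^{6}(z_t−z̄)(z_{t+3}−z̄) = 8.4163
Denominator Σ(z_t−z̄)² = 312.1022
r_3 = 8.4163 / 312.1022 = 0.027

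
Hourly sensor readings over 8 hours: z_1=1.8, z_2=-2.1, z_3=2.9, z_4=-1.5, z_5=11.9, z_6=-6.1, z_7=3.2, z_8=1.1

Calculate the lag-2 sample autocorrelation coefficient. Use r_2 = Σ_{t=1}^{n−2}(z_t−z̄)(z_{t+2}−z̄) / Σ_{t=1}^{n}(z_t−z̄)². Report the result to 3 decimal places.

0.360

Mean z̄ = (1.8 − 2.1 + 2.9 − 1.5 + 11.9 − 6.1 + 3.2 + 1.1)/8 = 1.4000
Deviations from mean: 0.4000, -3.5000, 1.5000, -2.9000, 10.5000, -7.5000, 1.8000, -0.3000
Σ(z_t−z̄)(z_{t+2}−z̄) = (0.6000) + (10.1500) + (15.7500) + (21.7500) + (18.9000) + (2.2500) = 69.4000
Denominator Σ(z_t−z̄)² = 192.9000
r_2 = 69.4000 / 192.9000 = 0.360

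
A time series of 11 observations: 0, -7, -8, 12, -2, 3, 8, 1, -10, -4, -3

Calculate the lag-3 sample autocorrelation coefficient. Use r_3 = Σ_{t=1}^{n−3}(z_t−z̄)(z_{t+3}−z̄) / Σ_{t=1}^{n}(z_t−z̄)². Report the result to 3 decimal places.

Mean z̄ = (0 − 7 − 8 + 12 − 2 + 3 + 8 + 1 − 10 − 4 − 3)/11 = -0.9091
Numerator Σ_{t=1}^{8}(z_t−z̄)(z_{t+3}−z̄) = 36.5207
Denominator Σ(z_t−z̄)² = 450.9091
r_3 = 36.5207 / 450.9091 = 0.081

0.081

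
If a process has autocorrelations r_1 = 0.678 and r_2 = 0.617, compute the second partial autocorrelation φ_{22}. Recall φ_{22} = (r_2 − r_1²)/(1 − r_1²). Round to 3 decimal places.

0.291

φ_{22} = (r_2 − r_1²) / (1 − r_1²)
r_1² = (0.678)² = 0.459684
Numerator = 0.617 − 0.4597 = 0.1573; denominator = 1 − 0.4597 = 0.5403
φ_{22} = 0.1573 / 0.5403 = 0.291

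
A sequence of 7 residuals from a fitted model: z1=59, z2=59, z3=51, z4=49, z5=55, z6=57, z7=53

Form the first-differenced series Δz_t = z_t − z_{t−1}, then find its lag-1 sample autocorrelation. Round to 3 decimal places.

First differences Δz: 0, -8, -2, 6, 2, -4
Mean of differences = -1.0000
Numerator Σ(Δz_t−Δz̄)(Δz_{t+1}−Δz̄) = 5.0000
Denominator Σ(Δz_t−Δz̄)² = 118.0000
r_1(Δz) = 5.0000 / 118.0000 = 0.042

0.042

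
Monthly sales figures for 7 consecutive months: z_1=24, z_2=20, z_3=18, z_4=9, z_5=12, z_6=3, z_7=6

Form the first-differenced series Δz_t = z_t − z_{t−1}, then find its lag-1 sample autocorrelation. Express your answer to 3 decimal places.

First differences Δz: -4, -2, -9, 3, -9, 3
Mean of differences = -3.0000
Numerator Σ(Δz_t−Δz̄)(Δz_{t+1}−Δz̄) = -115.0000
Denominator Σ(Δz_t−Δz̄)² = 146.0000
r_1(Δz) = -115.0000 / 146.0000 = -0.788

-0.788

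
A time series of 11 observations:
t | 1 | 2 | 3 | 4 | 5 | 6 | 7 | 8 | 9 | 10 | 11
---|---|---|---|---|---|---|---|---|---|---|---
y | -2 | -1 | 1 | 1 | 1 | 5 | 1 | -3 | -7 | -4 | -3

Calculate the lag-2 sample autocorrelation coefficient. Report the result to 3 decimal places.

Mean ȳ = (-2 − 1 + 1 + 1 + 1 + 5 + 1 − 3 − 7 − 4 − 3)/11 = -1.0000
Numerator Σ_{t=1}^{9}(y_t−ȳ)(y_{t+2}−ȳ) = 12.0000
Denominator Σ(y_t−ȳ)² = 106.0000
r_2 = 12.0000 / 106.0000 = 0.113

0.113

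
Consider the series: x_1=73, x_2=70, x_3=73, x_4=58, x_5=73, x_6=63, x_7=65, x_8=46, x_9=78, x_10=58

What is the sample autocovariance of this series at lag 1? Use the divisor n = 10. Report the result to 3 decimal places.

-39.069

Mean x̄ = (73 + 70 + 73 + 58 + 73 + 63 + 65 + 46 + 78 + 58)/10 = 65.7000
Σ_{t=1}^{9}(x_t−x̄)(x_{t+1}−x̄) = -390.6900
γ_1 = -390.6900 / 10 = -39.069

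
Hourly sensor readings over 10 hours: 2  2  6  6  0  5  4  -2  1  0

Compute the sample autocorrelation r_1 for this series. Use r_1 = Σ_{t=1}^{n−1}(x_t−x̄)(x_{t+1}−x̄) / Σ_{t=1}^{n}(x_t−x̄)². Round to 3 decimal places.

Mean x̄ = (2 + 2 + 6 + 6 + 0 + 5 + 4 − 2 + 1 + 0)/10 = 2.4000
Numerator Σ_{t=1}^{9}(x_t−x̄)(x_{t+1}−x̄) = 3.4400
Denominator Σ(x_t−x̄)² = 68.4000
r_1 = 3.4400 / 68.4000 = 0.050

0.050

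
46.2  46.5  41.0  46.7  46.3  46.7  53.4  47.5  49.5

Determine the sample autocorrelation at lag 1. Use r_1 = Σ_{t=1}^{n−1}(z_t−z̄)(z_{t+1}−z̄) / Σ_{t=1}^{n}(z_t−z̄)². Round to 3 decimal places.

Mean z̄ = (46.2 + 46.5 + 41.0 + 46.7 + 46.3 + 46.7 + 53.4 + 47.5 + 49.5)/9 = 47.0889
Numerator Σ_{t=1}^{8}(z_t−z̄)(z_{t+1}−z̄) = 8.2221
Denominator Σ(z_t−z̄)² = 84.9489
r_1 = 8.2221 / 84.9489 = 0.097

0.097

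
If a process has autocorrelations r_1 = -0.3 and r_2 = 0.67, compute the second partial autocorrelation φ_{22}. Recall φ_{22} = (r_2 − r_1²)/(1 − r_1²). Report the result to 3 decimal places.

φ_{22} = (r_2 − r_1²) / (1 − r_1²)
r_1² = (-0.3)² = 0.09
Numerator = 0.67 − 0.0900 = 0.5800; denominator = 1 − 0.0900 = 0.9100
φ_{22} = 0.5800 / 0.9100 = 0.637

0.637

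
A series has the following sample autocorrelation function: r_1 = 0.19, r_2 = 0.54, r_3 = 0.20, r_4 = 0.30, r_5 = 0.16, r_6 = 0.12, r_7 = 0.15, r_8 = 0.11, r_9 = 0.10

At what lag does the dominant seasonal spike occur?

The largest autocorrelation is r_2 = 0.54, with a weaker echo at lag 4 (0.30); the remaining lags stay at or below 0.20.
The dominant spike at lag 2 indicates a seasonal period of 2.

2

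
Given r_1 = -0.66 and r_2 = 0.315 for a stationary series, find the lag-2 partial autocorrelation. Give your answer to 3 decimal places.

-0.214

φ_{22} = (r_2 − r_1²) / (1 − r_1²)
r_1² = (-0.66)² = 0.4356
Numerator = 0.315 − 0.4356 = -0.1206; denominator = 1 − 0.4356 = 0.5644
φ_{22} = -0.1206 / 0.5644 = -0.214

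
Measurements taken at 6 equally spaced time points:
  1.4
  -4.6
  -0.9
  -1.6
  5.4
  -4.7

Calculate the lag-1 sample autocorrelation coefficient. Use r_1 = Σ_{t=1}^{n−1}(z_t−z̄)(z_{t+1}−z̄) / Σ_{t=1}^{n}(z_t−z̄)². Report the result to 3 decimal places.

Mean z̄ = (1.4 − 4.6 − 0.9 − 1.6 + 5.4 − 4.7)/6 = -0.8333
Deviations from mean: 2.2333, -3.7667, -0.0667, -0.7667, 6.2333, -3.8667
Numerator Σ_{t=1}^{5}(z_t−z̄)(z_{t+1}−z̄) = -36.9911
Denominator Σ(z_t−z̄)² = 73.5733
r_1 = -36.9911 / 73.5733 = -0.503

-0.503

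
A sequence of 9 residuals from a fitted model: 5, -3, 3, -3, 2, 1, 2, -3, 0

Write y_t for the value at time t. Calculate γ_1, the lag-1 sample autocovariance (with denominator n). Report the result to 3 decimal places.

-4.528

Mean ȳ = (5 − 3 + 3 − 3 + 2 + 1 + 2 − 3 + 0)/9 = 0.4444
Σ_{t=1}^{8}(y_t−ȳ)(y_{t+1}−ȳ) = -40.7531
γ_1 = -40.7531 / 9 = -4.528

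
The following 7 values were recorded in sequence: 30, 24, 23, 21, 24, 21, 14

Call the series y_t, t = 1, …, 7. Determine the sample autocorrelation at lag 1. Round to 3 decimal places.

Mean ȳ = (30 + 24 + 23 + 21 + 24 + 21 + 14)/7 = 22.4286
Σ(y_t−ȳ)(y_{t+1}−ȳ) = (11.8980) + (0.8980) + (-0.8163) + (-2.2449) + (-2.2449) + (12.0408) = 19.5306
Denominator Σ(y_t−ȳ)² = 137.7143
r_1 = 19.5306 / 137.7143 = 0.142

0.142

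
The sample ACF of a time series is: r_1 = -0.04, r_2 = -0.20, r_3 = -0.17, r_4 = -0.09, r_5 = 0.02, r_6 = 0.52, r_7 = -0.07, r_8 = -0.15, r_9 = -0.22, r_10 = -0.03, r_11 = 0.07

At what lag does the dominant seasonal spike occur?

6

The largest autocorrelation is r_6 = 0.52; the remaining lags stay at or below 0.07.
The dominant spike at lag 6 indicates a seasonal period of 6.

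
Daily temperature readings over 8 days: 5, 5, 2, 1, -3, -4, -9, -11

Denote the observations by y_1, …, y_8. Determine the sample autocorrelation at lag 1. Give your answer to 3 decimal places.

0.637

Mean ȳ = (5 + 5 + 2 + 1 − 3 − 4 − 9 − 11)/8 = -1.7500
Deviations from mean: 6.7500, 6.7500, 3.7500, 2.7500, -1.2500, -2.2500, -7.2500, -9.2500
Numerator Σ_{t=1}^{7}(y_t−ȳ)(y_{t+1}−ȳ) = 163.9375
Denominator Σ(y_t−ȳ)² = 257.5000
r_1 = 163.9375 / 257.5000 = 0.637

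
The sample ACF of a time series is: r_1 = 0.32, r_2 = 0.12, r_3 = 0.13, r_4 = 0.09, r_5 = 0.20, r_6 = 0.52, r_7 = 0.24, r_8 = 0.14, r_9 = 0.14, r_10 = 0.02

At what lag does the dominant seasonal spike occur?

6

The largest autocorrelation is r_6 = 0.52; the remaining lags stay at or below 0.32. The elevated value at lag 1 (0.32), dropping to 0.12 at lag 2, reflects decaying short-term dependence rather than seasonality.
The dominant spike at lag 6 indicates a seasonal period of 6.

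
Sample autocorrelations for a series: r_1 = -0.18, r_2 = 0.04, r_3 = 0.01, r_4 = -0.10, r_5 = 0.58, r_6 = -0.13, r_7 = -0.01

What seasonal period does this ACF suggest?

The largest autocorrelation is r_5 = 0.58; the remaining lags stay at or below 0.04.
The dominant spike at lag 5 indicates a seasonal period of 5.

5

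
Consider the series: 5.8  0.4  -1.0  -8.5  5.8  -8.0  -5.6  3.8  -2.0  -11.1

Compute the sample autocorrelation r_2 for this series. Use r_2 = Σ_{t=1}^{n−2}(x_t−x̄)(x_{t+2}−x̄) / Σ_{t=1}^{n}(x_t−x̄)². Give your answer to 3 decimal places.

-0.228

Mean x̄ = (5.8 + 0.4 − 1.0 − 8.5 + 5.8 − 8.0 − 5.6 + 3.8 − 2.0 − 11.1)/10 = -2.0400
Numerator Σ_{t=1}^{8}(x_t−x̄)(x_{t+2}−x̄) = -76.7232
Denominator Σ(x_t−x̄)² = 336.0840
r_2 = -76.7232 / 336.0840 = -0.228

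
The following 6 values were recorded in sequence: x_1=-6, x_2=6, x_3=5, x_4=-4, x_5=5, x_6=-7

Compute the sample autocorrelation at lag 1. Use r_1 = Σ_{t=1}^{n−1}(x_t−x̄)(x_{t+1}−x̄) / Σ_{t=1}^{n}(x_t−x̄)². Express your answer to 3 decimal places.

Mean x̄ = (-6 + 6 + 5 − 4 + 5 − 7)/6 = -0.1667
Deviations from mean: -5.8333, 6.1667, 5.1667, -3.8333, 5.1667, -6.8333
Σ(x_t−x̄)(x_{t+1}−x̄) = (-35.9722) + (31.8611) + (-19.8056) + (-19.8056) + (-35.3056) = -79.0278
Denominator Σ(x_t−x̄)² = 186.8333
r_1 = -79.0278 / 186.8333 = -0.423

-0.423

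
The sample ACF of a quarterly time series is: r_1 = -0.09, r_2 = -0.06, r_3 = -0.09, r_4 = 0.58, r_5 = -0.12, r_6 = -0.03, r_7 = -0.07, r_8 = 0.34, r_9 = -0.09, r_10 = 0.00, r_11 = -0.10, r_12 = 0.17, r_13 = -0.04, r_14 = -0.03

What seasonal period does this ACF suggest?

The largest autocorrelation is r_4 = 0.58, with weaker echoes at lags 8 (0.34) and 12 (0.17); the remaining lags stay at or below 0.00.
The dominant spike at lag 4 indicates a seasonal period of 4.

4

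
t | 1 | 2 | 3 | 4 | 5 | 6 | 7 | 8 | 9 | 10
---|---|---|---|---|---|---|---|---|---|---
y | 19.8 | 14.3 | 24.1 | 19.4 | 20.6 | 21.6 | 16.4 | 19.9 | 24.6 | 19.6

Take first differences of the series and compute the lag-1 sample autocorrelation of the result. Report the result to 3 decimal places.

First differences Δy: -5.5, 9.8, -4.7, 1.2, 1.0, -5.2, 3.5, 4.7, -5.0
Mean of differences = -0.0222
Numerator Σ(Δy_t−Δȳ)(Δy_{t+1}−Δȳ) = -134.6216
Denominator Σ(Δy_t−Δȳ)² = 237.1956
r_1(Δy) = -134.6216 / 237.1956 = -0.568

-0.568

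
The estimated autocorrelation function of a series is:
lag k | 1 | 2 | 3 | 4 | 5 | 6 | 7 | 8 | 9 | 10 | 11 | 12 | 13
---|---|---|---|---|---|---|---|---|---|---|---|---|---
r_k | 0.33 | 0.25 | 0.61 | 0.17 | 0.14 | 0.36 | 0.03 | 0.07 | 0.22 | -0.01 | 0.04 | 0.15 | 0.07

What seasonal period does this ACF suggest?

The largest autocorrelation is r_3 = 0.61, with a weaker echo at lag 6 (0.36); the remaining lags stay at or below 0.33. The elevated value at lag 1 (0.33), dropping to 0.25 at lag 2, reflects decaying short-term dependence rather than seasonality.
The dominant spike at lag 3 indicates a seasonal period of 3.

3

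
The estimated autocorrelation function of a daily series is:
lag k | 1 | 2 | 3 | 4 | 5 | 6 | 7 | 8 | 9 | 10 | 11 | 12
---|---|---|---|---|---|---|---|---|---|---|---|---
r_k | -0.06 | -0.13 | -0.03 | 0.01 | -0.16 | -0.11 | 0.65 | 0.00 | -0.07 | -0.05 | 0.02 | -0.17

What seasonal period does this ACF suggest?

7

The largest autocorrelation is r_7 = 0.65; the remaining lags stay at or below 0.02.
The dominant spike at lag 7 indicates a seasonal period of 7.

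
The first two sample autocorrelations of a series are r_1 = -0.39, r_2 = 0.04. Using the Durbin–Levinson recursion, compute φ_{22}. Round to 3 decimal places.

φ_{22} = (r_2 − r_1²) / (1 − r_1²)
r_1² = (-0.39)² = 0.1521
Numerator = 0.04 − 0.1521 = -0.1121; denominator = 1 − 0.1521 = 0.8479
φ_{22} = -0.1121 / 0.8479 = -0.132

-0.132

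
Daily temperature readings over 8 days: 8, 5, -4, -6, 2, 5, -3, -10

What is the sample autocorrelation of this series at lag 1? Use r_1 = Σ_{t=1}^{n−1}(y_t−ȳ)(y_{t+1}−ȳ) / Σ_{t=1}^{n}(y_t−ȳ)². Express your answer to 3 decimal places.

Mean ȳ = (8 + 5 − 4 − 6 + 2 + 5 − 3 − 10)/8 = -0.3750
Deviations from mean: 8.3750, 5.3750, -3.6250, -5.6250, 2.3750, 5.3750, -2.6250, -9.6250
Σ(y_t−ȳ)(y_{t+1}−ȳ) = (45.0156) + (-19.4844) + (20.3906) + (-13.3594) + (12.7656) + (-14.1094) + (25.2656) = 56.4844
Denominator Σ(y_t−ȳ)² = 277.8750
r_1 = 56.4844 / 277.8750 = 0.203

0.203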